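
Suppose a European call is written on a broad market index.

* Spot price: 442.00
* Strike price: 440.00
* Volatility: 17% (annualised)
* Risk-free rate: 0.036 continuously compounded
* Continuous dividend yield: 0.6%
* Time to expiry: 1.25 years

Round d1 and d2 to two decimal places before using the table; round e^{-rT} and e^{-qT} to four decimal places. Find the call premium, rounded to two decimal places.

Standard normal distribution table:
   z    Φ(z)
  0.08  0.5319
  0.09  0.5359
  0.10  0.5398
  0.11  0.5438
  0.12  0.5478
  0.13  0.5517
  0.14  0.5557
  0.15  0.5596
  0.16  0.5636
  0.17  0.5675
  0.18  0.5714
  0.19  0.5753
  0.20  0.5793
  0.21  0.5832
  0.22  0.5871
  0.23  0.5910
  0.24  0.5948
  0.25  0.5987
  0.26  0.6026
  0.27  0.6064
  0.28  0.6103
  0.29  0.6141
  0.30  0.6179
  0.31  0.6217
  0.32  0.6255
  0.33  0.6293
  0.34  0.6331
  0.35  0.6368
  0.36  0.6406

T = 1.25;  σ√T = 0.1901
ln(S/K) + (r − q + σ²/2)T = ln(442/440) + (0.036 − 0.006 + 0.17²/2)·1.25 = 0.0045 + 0.0556 = 0.0601
d₁ = 0.0601 / 0.1901 = 0.3162 → 0.32
d₂ = d₁ − σ√T = 0.3162 − 0.1901 = 0.1261 → 0.13
e^(−qT) = e^(−0.006·1.25) = 0.9925;  e^(−rT) = e^(−0.036·1.25) = 0.9560
N(d₁) = N(0.32) = 0.6255;  N(d₂) = N(0.13) = 0.5517
C = 442·0.9925·0.6255 − 440·0.9560·0.5517 = 274.3975 − 232.0671 = 42.3304

42.33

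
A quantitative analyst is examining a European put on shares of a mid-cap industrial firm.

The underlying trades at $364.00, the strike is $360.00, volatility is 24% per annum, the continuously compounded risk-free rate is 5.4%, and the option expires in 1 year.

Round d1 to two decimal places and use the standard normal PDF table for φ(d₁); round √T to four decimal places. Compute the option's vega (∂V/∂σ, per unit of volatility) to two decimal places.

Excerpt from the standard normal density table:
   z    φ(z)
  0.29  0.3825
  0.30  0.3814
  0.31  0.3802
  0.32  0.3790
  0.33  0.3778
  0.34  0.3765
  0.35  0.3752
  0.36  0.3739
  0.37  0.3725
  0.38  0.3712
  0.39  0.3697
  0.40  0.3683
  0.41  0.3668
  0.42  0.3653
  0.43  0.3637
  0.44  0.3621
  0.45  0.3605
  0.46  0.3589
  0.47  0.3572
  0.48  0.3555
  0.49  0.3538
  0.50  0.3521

σ√T = 0.24 × 1.0000 = 0.2400
ln(S/K) + (r + σ²/2)T = ln(364/360) + (0.054 + 0.24²/2)·1 = 0.0110 + 0.0828 = 0.0938
d₁ = 0.0938 / 0.2400 = 0.3910 which rounds to 0.39
√T = √1 = 1.0000
φ(d₁) = φ(0.39) = 0.3697
vega = S·φ(d₁)·√T = 364·0.3697·1.0000 = 134.5708

134.57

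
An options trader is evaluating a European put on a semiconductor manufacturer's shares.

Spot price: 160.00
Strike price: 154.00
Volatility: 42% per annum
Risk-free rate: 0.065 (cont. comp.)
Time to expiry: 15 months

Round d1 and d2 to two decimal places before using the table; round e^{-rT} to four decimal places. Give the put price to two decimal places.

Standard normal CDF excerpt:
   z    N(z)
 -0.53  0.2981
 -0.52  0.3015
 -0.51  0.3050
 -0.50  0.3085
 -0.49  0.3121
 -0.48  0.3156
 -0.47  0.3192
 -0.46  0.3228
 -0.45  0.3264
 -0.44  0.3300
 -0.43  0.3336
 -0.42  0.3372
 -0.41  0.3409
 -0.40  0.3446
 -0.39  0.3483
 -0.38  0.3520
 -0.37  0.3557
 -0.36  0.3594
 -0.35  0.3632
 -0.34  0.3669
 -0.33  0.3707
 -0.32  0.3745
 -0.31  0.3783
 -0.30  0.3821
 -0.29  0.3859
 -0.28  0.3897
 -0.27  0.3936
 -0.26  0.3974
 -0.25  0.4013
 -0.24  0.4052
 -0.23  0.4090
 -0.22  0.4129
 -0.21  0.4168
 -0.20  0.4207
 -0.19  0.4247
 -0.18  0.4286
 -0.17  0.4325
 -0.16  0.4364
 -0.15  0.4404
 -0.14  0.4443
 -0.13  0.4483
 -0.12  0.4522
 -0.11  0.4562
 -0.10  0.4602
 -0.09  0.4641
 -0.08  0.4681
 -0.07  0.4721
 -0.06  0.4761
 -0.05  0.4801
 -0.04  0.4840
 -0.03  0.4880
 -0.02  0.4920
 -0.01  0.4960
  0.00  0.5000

19.92

σ√T = 0.42 × 1.1180 = 0.4696
d₁ = [ln(160/154) + (0.065 + ½·0.42²)·1.25] / (σ√T) = (0.0382 + 0.1915) / 0.4696 = 0.4892 ≈ 0.49
d₂ = 0.4892 − 0.4696 = 0.0196 ≈ 0.02
e^(−rT) = e^(−0.065·1.25) = 0.9220
P = 154·0.9220·N(-0.02) − 160·N(-0.49) = 154·0.9220·0.4920 − 160·0.3121 = 69.8581 − 49.9360 = 19.9221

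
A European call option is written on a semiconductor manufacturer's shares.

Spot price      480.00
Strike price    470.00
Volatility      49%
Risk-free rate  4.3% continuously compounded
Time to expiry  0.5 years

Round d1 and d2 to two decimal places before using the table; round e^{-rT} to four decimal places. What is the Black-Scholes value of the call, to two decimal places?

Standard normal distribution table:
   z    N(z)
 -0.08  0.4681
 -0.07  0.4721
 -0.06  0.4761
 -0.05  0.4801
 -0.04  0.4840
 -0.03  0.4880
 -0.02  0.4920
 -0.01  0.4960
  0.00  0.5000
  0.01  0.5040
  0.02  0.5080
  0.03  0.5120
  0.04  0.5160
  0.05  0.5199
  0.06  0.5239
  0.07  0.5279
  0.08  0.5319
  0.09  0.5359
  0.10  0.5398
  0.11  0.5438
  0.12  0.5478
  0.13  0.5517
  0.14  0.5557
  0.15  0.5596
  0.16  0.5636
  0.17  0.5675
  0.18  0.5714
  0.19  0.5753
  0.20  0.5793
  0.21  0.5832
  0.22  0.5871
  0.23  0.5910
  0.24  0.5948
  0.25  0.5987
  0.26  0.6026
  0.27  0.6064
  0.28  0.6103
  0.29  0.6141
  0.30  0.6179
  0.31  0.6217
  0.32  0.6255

75.75

σ√T = 0.49 × 0.7071 = 0.3465
d₁ = [ln(480/470) + (0.043 + 0.49²/2)·0.5] / 0.3465 = [0.0211 + 0.0815] / 0.3465 = 0.2961 ≈ 0.30
d₂ = d₁ − σ√T = 0.2961 − 0.3465 = -0.0504 ≈ -0.05
e^(−rT) = e^(−0.043·0.5) = 0.9787
N(d₁) = N(0.30) = 0.6179;  N(d₂) = N(-0.05) = 0.4801
C = 480·0.6179 − 470·0.9787·0.4801 = 296.5920 − 220.8407 = 75.7513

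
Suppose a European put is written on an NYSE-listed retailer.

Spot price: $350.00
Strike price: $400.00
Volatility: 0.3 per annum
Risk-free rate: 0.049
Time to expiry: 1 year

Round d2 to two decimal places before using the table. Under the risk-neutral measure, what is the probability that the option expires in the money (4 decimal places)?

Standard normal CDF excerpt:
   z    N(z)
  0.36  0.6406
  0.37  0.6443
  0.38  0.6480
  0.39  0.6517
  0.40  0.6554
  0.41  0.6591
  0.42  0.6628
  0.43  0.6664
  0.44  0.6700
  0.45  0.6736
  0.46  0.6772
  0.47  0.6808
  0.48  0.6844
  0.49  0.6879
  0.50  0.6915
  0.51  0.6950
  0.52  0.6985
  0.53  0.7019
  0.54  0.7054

σ√T = 0.3·√1 = 0.3000
d₁ = [ln(350/400) + (0.049 + ½·0.3²)·1] / (σ√T) = (-0.1335 + 0.0940) / 0.3000 = -0.1318 ⇒ -0.13
d₂ = -0.1318 − 0.3000 = -0.4318 ⇒ -0.43
Pr(exercise) under Q = N(−d₂) = N(0.43) = 0.6664

0.6664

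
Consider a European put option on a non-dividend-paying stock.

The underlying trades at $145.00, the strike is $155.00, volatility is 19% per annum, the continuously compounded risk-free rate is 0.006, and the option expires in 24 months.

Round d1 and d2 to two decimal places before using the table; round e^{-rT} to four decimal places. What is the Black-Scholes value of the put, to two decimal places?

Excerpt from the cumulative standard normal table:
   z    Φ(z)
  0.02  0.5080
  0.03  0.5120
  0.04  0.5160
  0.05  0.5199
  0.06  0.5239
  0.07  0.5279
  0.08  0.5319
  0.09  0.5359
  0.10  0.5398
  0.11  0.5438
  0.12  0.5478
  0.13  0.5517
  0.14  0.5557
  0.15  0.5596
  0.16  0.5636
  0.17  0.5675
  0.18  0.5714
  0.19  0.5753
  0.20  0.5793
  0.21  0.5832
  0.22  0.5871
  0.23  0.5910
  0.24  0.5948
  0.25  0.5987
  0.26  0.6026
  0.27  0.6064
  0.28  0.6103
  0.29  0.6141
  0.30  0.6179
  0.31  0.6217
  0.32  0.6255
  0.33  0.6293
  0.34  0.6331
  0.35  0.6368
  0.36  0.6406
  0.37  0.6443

$20.42

σ√T = 0.19 × 1.4142 = 0.2687
d₁ = [ln(145/155) + (0.006 + 0.19²/2)·2] / 0.2687 = [-0.0667 + 0.0481] / 0.2687 = -0.0692 → -0.07
d₂ = d₁ − σ√T = -0.0692 − 0.2687 = -0.3379 → -0.34
e^(−rT) = e^(−0.006·2) = 0.9881
N(−d₂) = N(0.34) = 0.6331;  N(−d₁) = N(0.07) = 0.5279
P = 155·0.9881·0.6331 − 145·0.5279 = 96.9627 − 76.5455 = 20.4172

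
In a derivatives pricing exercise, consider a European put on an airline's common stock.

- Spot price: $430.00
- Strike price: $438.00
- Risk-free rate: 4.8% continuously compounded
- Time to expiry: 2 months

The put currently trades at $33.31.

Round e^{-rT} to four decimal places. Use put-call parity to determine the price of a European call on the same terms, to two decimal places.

exp(−rT) = exp(−0.048·0.1667) = 0.9920
Put-call parity: C − P = S − K·e^(−rT) = 430 − 438·0.9920 = 430 − 434.4960 = -4.4960
C = P + (C − P) = 33.31 + (-4.4960) = 28.8140

$28.81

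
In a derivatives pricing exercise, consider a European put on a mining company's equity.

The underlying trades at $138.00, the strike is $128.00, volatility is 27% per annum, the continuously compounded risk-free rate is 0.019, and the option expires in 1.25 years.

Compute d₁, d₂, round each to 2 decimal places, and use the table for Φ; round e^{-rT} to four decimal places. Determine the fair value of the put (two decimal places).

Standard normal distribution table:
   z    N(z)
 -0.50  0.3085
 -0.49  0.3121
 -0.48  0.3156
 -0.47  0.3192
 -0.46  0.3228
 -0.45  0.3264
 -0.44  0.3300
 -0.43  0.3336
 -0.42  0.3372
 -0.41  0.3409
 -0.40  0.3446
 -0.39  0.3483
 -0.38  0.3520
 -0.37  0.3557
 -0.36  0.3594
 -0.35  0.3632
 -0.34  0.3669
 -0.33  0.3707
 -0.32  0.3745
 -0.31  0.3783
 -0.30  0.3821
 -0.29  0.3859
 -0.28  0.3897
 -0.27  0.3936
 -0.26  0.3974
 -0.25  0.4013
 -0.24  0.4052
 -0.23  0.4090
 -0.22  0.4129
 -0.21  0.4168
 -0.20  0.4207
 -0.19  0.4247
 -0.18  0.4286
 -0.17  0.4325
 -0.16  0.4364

σ√T = 0.27·√1.25 = 0.3019
ln(S/K) + (r + σ²/2)T = ln(138/128) + (0.019 + 0.27²/2)·1.25 = 0.0752 + 0.0693 = 0.1445
d₁ = 0.1445 / 0.3019 = 0.4788 which rounds to 0.48
d₂ = d₁ − σ√T = 0.4788 − 0.3019 = 0.1769 which rounds to 0.18
exp(−rT) = exp(−0.019·1.25) = 0.9765
N(−d₂) = N(-0.18) = 0.4286;  N(−d₁) = N(-0.48) = 0.3156
P = 128·0.9765·0.4286 − 138·0.3156 = 53.5716 − 43.5528 = 10.0188

$10.02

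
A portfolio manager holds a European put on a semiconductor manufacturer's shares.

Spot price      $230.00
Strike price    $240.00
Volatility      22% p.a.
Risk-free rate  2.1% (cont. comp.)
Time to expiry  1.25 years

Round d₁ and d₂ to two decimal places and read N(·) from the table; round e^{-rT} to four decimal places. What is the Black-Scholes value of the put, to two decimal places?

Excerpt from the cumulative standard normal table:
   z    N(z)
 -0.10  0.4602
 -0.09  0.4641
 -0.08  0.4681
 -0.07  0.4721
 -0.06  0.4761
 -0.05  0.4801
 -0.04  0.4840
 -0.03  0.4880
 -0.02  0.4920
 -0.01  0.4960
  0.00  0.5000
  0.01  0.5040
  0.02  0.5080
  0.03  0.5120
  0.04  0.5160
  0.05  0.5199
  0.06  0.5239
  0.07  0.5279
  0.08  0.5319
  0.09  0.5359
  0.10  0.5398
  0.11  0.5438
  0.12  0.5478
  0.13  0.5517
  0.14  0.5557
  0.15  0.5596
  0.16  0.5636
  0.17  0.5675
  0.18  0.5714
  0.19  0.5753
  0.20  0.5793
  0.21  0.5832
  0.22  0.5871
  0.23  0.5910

$24.99

σ√T = 0.22·√1.25 = 0.2460
ln(S/K) + (r + σ²/2)T = ln(230/240) + (0.021 + 0.22²/2)·1.25 = -0.0426 + 0.0565 = 0.0139
d₁ = 0.0139 / 0.2460 = 0.0567 → 0.06
d₂ = d₁ − σ√T = 0.0567 − 0.2460 = -0.1893 → -0.19
exp(−rT) = exp(−0.021·1.25) = 0.9741
N(−d₂) = N(0.19) = 0.5753;  N(−d₁) = N(-0.06) = 0.4761
P = 240·0.9741·0.5753 − 230·0.4761 = 134.4959 − 109.5030 = 24.9929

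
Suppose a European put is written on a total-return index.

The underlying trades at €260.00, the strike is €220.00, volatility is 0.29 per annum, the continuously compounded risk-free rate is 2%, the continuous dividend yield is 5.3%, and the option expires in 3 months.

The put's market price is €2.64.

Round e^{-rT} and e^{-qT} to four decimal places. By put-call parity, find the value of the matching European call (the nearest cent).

exp(−qT) = exp(−0.053·0.25) = 0.9868;  exp(−rT) = exp(−0.02·0.25) = 0.9950
Put-call parity: C − P = S·e^(−qT) − K·e^(−rT) = 260·0.9868 − 220·0.9950 = 256.5680 − 218.9000 = 37.6680
C = P + (C − P) = 2.64 + (37.6680) = 40.3080

€40.31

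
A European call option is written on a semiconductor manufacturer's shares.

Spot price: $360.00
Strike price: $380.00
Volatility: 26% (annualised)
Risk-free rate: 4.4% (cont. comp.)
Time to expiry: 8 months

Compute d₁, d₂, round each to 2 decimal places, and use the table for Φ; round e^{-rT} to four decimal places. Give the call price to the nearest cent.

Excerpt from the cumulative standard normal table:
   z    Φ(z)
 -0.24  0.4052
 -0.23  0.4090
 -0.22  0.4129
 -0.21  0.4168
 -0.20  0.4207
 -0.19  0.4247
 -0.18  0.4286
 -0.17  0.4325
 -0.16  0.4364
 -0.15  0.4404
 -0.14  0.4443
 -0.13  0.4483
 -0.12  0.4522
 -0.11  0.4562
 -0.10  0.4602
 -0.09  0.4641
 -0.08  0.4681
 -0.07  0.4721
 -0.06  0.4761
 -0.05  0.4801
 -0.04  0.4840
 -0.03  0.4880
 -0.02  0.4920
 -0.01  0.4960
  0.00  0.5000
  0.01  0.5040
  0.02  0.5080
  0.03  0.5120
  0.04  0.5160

σ√T = 0.26 × 0.8165 = 0.2123
d₁ = [ln(360/380) + (0.044 + 0.26²/2)·0.6667] / 0.2123 = [-0.0541 + 0.0519] / 0.2123 = -0.0104 which rounds to -0.01
d₂ = d₁ − σ√T = -0.0104 − 0.2123 = -0.2227 which rounds to -0.22
exp(−rT) = exp(−0.044·0.6667) = 0.9711
N(d₁) = N(-0.01) = 0.4960;  N(d₂) = N(-0.22) = 0.4129
C = 360·0.4960 − 380·0.9711·0.4129 = 178.5600 − 152.3675 = 26.1925

$26.19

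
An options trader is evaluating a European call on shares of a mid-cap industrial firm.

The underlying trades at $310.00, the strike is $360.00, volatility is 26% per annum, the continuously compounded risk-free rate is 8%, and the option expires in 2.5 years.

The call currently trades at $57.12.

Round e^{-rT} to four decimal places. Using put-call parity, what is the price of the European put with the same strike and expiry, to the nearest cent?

$41.85

exp(−rT) = exp(−0.08·2.5) = 0.8187
Put-call parity: C − P = S − K·e^(−rT) = 310 − 360·0.8187 = 310 − 294.7320 = 15.2680
P = C − (C − P) = 57.12 − (15.2680) = 41.8520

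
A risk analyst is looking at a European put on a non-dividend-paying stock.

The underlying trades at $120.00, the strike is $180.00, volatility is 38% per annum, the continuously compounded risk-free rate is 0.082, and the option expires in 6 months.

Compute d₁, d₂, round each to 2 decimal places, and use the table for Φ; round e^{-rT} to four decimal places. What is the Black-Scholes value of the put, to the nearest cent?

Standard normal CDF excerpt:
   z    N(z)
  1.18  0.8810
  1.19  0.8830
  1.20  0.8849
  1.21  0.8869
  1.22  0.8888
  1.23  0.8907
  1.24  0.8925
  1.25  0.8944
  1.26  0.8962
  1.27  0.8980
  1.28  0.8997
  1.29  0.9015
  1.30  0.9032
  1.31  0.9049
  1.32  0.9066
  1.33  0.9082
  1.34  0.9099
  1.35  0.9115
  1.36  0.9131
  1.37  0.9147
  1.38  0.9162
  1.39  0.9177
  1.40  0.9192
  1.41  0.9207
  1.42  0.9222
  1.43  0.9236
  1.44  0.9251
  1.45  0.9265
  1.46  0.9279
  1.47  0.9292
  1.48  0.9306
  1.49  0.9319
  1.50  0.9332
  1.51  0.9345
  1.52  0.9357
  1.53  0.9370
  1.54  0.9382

T = 0.5;  σ√T = 0.2687
d₁ = [ln(120/180) + (0.082 + 0.38²/2)·0.5] / 0.2687 = [-0.4055 + 0.0771] / 0.2687 = -1.2220 ≈ -1.22
d₂ = d₁ − σ√T = -1.2220 − 0.2687 = -1.4907 ≈ -1.49
exp(−rT) = exp(−0.082·0.5) = 0.9598
N(−d₂) = N(1.49) = 0.9319;  N(−d₁) = N(1.22) = 0.8888
P = 180·0.9598·0.9319 − 120·0.8888 = 160.9988 − 106.6560 = 54.3428

$54.34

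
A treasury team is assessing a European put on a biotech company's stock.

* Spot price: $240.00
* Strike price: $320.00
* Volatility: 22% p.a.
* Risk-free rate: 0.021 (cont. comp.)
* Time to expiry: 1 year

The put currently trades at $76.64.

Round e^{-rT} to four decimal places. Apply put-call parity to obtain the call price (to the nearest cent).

e^(−rT) = e^(−0.021·1) = 0.9792
Put-call parity: C − P = S − K·e^(−rT) = 240 − 320·0.9792 = 240 − 313.3440 = -73.3440
C = P + (C − P) = 76.64 + (-73.3440) = 3.2960

$3.30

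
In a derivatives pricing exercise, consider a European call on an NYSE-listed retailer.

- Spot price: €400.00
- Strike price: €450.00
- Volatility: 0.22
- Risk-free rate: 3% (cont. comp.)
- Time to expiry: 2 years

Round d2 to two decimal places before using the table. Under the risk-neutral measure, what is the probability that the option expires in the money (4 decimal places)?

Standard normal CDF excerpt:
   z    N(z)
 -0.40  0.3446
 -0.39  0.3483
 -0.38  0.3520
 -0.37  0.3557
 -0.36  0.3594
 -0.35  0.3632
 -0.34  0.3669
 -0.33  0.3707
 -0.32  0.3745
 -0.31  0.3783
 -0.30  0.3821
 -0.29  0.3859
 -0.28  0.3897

0.3669

T = 2;  σ√T = 0.3111
ln(S/K) + (r + σ²/2)T = ln(400/450) + (0.03 + 0.22²/2)·2 = -0.1178 + 0.1084 = -0.0094
d₁ = -0.0094 / 0.3111 = -0.0302 → -0.03
d₂ = d₁ − σ√T = -0.0302 − 0.3111 = -0.3413 → -0.34
Pr(exercise) under Q = N(d₂) = 0.3669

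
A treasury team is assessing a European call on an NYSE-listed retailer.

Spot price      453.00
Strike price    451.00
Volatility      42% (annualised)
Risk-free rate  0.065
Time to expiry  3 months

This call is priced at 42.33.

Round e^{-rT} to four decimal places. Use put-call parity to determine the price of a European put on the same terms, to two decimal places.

e^(−rT) = e^(−0.065·0.25) = 0.9839
Put-call parity: C − P = S − K·e^(−rT) = 453 − 451·0.9839 = 453 − 443.7389 = 9.2611
P = C − (C − P) = 42.33 − (9.2611) = 33.0689

33.07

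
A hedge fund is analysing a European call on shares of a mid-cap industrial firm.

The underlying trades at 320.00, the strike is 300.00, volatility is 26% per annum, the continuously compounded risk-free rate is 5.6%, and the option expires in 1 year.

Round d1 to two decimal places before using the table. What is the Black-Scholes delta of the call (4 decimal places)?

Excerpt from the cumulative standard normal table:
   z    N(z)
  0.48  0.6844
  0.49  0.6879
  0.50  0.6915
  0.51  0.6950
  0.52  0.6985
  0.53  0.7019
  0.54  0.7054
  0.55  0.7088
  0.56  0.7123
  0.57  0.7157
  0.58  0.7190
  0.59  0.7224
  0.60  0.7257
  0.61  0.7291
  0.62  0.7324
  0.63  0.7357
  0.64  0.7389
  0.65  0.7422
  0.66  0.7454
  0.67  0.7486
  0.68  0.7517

σ√T = 0.26·√1 = 0.2600
d₁ = [ln(320/300) + (0.056 + 0.26²/2)·1] / 0.2600 = [0.0645 + 0.0898] / 0.2600 = 0.5936 ≈ 0.59
N(d₁) = N(0.59) = 0.7224
Δ_call = N(d₁) = 0.7224

0.7224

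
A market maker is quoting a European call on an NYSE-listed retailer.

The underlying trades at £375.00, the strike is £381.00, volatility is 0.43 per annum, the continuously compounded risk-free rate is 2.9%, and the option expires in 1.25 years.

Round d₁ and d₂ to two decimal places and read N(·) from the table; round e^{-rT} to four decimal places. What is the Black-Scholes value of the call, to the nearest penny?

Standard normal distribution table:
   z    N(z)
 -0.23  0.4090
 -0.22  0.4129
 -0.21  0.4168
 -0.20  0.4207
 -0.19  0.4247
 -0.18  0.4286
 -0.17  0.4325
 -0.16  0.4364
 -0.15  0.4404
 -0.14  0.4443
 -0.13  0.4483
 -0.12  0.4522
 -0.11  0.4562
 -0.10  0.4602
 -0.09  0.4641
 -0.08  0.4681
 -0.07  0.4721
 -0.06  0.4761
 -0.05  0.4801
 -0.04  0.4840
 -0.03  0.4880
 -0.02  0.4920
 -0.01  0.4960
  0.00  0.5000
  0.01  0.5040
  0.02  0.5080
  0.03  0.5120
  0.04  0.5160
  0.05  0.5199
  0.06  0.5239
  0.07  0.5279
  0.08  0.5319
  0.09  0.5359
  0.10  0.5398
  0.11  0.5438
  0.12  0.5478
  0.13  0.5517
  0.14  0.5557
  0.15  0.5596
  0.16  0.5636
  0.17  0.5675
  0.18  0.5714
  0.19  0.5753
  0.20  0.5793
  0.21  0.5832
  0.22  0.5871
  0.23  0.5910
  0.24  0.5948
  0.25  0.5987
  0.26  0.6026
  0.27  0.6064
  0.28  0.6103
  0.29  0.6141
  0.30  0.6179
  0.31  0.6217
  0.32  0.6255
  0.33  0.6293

£74.28

T = 1.25;  σ√T = 0.4808
d₁ = [ln(375/381) + (0.029 + 0.43²/2)·1.25] / 0.4808 = [-0.0159 + 0.1518] / 0.4808 = 0.2828 → 0.28
d₂ = d₁ − σ√T = 0.2828 − 0.4808 = -0.1980 → -0.20
e^(−rT) = e^(−0.029·1.25) = 0.9644
N(d₁) = N(0.28) = 0.6103;  N(d₂) = N(-0.20) = 0.4207
C = 375·0.6103 − 381·0.9644·0.4207 = 228.8625 − 154.5805 = 74.2820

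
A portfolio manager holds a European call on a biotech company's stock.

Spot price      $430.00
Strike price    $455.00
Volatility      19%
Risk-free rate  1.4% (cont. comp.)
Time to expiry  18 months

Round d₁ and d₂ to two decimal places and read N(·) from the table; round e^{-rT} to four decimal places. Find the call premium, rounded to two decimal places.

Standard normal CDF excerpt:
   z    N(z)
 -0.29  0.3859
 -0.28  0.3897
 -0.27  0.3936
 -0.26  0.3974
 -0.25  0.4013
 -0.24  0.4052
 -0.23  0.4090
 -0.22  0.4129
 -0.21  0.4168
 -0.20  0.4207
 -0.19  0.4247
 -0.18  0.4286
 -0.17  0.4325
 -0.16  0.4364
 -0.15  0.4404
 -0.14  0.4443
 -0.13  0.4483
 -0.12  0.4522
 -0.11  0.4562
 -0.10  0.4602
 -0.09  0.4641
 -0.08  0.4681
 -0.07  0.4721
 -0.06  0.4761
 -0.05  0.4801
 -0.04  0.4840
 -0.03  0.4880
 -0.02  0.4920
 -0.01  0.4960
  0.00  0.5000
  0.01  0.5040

$32.76

σ√T = 0.19 × 1.2247 = 0.2327
ln(S/K) + (r + σ²/2)T = ln(430/455) + (0.014 + 0.19²/2)·1.5 = -0.0565 + 0.0481 = -0.0084
d₁ = -0.0084 / 0.2327 = -0.0363 ⇒ -0.04
d₂ = d₁ − σ√T = -0.0363 − 0.2327 = -0.2690 ⇒ -0.27
e^(−rT) = e^(−0.014·1.5) = 0.9792
C = 430·N(-0.04) − 455·0.9792·N(-0.27) = 430·0.4840 − 455·0.9792·0.3936 = 208.1200 − 175.3630 = 32.7570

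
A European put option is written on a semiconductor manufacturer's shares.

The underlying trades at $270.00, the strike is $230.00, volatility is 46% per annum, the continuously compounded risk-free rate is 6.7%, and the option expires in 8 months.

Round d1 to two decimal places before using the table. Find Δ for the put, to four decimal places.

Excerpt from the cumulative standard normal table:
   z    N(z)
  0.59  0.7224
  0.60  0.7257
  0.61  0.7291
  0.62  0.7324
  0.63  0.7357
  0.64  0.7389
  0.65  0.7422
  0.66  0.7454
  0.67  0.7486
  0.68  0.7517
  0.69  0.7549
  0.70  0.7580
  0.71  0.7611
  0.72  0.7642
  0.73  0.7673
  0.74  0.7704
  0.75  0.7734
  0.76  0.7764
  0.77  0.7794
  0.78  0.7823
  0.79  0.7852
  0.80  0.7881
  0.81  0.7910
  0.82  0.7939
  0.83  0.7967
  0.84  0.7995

T = 0.6667;  σ√T = 0.3756
ln(S/K) + (r + σ²/2)T = ln(270/230) + (0.067 + 0.46²/2)·0.6667 = 0.1603 + 0.1152 = 0.2755
d₁ = 0.2755 / 0.3756 = 0.7336 ≈ 0.73
N(d₁) = N(0.73) = 0.7673
Δ_put = N(d₁) − 1 = 0.7673 − 1 = -0.2327

-0.2327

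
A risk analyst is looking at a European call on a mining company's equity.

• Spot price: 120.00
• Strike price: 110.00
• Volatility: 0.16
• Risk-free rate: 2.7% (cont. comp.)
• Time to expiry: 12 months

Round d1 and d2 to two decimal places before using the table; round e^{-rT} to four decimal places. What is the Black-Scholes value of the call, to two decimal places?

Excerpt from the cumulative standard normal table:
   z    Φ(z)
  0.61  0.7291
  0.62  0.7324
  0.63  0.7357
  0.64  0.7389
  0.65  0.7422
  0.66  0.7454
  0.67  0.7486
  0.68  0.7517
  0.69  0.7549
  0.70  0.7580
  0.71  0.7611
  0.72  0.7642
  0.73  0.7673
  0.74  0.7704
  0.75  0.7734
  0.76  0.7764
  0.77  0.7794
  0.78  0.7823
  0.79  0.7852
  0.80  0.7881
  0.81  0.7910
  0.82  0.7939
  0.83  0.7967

15.45

σ√T = 0.16·√1 = 0.1600
d₁ = [ln(120/110) + (0.027 + 0.16²/2)·1] / 0.1600 = [0.0870 + 0.0398] / 0.1600 = 0.7926 → 0.79
d₂ = d₁ − σ√T = 0.7926 − 0.1600 = 0.6326 → 0.63
e^(−rT) = e^(−0.027·1) = 0.9734
C = 120·N(0.79) − 110·0.9734·N(0.63) = 120·0.7852 − 110·0.9734·0.7357 = 94.2240 − 78.7743 = 15.4497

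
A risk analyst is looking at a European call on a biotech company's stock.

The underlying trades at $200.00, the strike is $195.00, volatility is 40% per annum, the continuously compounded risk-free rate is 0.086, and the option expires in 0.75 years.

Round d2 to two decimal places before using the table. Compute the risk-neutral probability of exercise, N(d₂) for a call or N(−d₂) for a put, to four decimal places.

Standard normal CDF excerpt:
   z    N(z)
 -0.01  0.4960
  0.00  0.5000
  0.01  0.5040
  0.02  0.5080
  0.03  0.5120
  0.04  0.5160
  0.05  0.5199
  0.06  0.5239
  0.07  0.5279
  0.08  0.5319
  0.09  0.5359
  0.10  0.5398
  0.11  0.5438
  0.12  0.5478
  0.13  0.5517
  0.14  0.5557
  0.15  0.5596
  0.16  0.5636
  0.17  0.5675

σ√T = 0.4·√0.75 = 0.3464
ln(S/K) + (r + σ²/2)T = ln(200/195) + (0.086 + 0.4²/2)·0.75 = 0.0253 + 0.1245 = 0.1498
d₁ = 0.1498 / 0.3464 = 0.4325 → 0.43
d₂ = d₁ − σ√T = 0.4325 − 0.3464 = 0.0861 → 0.09
Risk-neutral Pr[S_T > K] = N(d₂) = N(0.09) = 0.5359

0.5359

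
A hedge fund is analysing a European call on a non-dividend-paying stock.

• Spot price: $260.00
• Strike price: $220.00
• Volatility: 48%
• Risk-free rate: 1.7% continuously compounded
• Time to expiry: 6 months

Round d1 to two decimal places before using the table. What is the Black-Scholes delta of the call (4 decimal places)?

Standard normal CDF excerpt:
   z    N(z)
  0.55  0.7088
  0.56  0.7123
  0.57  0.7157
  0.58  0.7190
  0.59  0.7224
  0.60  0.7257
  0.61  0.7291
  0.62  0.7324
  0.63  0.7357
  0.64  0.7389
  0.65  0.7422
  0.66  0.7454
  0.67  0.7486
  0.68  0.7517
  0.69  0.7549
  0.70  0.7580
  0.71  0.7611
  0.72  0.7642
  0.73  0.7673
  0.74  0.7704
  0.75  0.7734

σ√T = 0.48·√0.5 = 0.3394
d₁ = [ln(260/220) + (0.017 + ½·0.48²)·0.5] / (σ√T) = (0.1671 + 0.0661) / 0.3394 = 0.6869 → 0.69
N(d₁) = N(0.69) = 0.7549
Δ_call = N(d₁) = 0.7549

0.7549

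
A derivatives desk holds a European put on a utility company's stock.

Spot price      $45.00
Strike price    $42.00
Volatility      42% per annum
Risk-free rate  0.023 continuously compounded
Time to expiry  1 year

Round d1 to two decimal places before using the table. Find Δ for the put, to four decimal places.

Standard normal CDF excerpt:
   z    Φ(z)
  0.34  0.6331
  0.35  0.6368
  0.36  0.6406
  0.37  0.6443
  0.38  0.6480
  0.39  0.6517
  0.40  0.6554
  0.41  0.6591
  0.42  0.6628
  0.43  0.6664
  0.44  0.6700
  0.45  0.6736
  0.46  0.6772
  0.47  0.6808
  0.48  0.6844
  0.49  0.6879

T = 1;  σ√T = 0.4200
ln(S/K) + (r + σ²/2)T = ln(45/42) + (0.023 + 0.42²/2)·1 = 0.0690 + 0.1112 = 0.1802
d₁ = 0.1802 / 0.4200 = 0.4290 ≈ 0.43
N(d₁) = N(0.43) = 0.6664
Δ_put = N(d₁) − 1 = 0.6664 − 1 = -0.3336

-0.3336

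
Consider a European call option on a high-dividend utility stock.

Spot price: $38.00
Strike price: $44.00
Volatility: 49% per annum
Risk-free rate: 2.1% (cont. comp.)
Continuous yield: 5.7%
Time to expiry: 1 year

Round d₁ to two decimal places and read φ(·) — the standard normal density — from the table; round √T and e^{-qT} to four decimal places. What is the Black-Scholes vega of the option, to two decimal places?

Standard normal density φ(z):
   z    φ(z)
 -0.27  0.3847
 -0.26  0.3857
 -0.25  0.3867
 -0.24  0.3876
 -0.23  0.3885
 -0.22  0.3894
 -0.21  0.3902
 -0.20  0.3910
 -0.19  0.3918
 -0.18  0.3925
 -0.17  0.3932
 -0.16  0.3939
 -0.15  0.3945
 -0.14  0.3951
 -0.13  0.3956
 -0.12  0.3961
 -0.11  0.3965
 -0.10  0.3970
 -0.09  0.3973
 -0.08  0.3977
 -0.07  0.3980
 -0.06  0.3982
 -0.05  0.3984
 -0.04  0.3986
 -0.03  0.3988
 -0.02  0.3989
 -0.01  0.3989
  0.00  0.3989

14.20

σ√T = 0.49·√1 = 0.4900
d₁ = [ln(38/44) + (0.021 − 0.057 + ½·0.49²)·1] / (σ√T) = (-0.1466 + 0.0840) / 0.4900 = -0.1277 ⇒ -0.13
√T = √1 = 1.0000
φ(d₁) = φ(-0.13) = 0.3956
exp(−qT) = exp(−0.057·1) = 0.9446
vega = S·exp(−qT)·φ(d₁)·√T = 38·0.9446·0.3956·1.0000 = 14.2000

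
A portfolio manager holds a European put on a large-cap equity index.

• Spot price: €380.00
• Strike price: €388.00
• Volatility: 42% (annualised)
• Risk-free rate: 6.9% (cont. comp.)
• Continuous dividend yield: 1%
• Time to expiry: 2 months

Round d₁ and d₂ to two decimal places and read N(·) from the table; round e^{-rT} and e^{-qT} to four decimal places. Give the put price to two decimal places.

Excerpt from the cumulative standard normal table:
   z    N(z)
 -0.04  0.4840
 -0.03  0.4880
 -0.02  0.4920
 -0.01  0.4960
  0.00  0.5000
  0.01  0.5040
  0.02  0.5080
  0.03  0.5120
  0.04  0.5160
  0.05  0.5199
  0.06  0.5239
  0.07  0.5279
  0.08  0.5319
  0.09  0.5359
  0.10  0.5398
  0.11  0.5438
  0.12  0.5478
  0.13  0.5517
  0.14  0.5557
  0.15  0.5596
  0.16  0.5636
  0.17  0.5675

€28.01

T = 0.1667;  σ√T = 0.1715
d₁ = [ln(380/388) + (0.069 − 0.01 + 0.42²/2)·0.1667] / 0.1715 = [-0.0208 + 0.0245] / 0.1715 = 0.0216 ≈ 0.02
d₂ = d₁ − σ√T = 0.0216 − 0.1715 = -0.1499 ≈ -0.15
e^(−qT) = e^(−0.01·0.1667) = 0.9983;  e^(−rT) = e^(−0.069·0.1667) = 0.9886
N(−d₂) = N(0.15) = 0.5596;  N(−d₁) = N(-0.02) = 0.4920
P = 388·0.9886·0.5596 − 380·0.9983·0.4920 = 214.6496 − 186.6422 = 28.0074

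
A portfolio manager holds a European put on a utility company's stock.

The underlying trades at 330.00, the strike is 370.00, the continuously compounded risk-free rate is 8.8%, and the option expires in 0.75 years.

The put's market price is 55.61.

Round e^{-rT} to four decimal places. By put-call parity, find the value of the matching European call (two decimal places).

exp(−rT) = exp(−0.088·0.75) = 0.9361
Put-call parity: C − P = S − K·e^(−rT) = 330 − 370·0.9361 = 330 − 346.3570 = -16.3570
C = P + (C − P) = 55.61 + (-16.3570) = 39.2530

39.25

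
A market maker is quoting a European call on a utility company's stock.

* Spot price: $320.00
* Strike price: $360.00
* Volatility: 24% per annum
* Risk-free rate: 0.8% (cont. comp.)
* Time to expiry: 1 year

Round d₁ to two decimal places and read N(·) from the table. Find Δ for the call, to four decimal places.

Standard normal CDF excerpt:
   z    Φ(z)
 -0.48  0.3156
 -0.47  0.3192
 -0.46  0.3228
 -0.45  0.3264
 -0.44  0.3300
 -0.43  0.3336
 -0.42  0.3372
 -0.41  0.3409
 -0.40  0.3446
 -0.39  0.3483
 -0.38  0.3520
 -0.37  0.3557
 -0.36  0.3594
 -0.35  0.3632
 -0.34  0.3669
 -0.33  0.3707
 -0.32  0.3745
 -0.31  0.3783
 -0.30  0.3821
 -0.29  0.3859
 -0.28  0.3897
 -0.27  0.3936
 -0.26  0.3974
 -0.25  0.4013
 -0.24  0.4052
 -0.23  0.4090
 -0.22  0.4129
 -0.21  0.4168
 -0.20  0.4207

σ√T = 0.24·√1 = 0.2400
d₁ = [ln(320/360) + (0.008 + 0.24²/2)·1] / 0.2400 = [-0.1178 + 0.0368] / 0.2400 = -0.3374 → -0.34
N(d₁) = N(-0.34) = 0.3669
Δ_call = N(d₁) = 0.3669

0.3669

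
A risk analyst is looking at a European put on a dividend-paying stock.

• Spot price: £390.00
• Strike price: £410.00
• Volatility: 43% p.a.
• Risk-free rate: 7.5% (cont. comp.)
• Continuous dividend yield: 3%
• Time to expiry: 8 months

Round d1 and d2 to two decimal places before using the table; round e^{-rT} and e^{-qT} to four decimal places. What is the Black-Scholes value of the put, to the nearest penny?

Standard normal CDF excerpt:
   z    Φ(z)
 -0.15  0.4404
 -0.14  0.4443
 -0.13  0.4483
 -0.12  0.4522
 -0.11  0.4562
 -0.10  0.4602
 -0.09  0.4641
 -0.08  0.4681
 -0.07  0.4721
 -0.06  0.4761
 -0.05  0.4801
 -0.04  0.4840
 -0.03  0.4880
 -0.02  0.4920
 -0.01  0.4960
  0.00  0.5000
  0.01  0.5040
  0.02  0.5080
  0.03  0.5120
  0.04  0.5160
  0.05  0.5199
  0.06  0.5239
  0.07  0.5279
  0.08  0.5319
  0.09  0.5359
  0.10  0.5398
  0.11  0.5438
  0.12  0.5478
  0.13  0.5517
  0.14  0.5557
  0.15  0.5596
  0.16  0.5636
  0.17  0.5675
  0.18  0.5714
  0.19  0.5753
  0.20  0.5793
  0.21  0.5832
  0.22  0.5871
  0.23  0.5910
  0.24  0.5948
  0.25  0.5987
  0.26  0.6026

T = 0.6667;  σ√T = 0.3511
d₁ = [ln(390/410) + (0.075 − 0.03 + 0.43²/2)·0.6667] / 0.3511 = [-0.0500 + 0.0916] / 0.3511 = 0.1186 ⇒ 0.12
d₂ = d₁ − σ√T = 0.1186 − 0.3511 = -0.2325 ⇒ -0.23
e^(−qT) = e^(−0.03·0.6667) = 0.9802;  e^(−rT) = e^(−0.075·0.6667) = 0.9512
P = 410·0.9512·N(0.23) − 390·0.9802·N(-0.12) = 410·0.9512·0.5910 − 390·0.9802·0.4522 = 230.4853 − 172.8661 = 57.6192

£57.62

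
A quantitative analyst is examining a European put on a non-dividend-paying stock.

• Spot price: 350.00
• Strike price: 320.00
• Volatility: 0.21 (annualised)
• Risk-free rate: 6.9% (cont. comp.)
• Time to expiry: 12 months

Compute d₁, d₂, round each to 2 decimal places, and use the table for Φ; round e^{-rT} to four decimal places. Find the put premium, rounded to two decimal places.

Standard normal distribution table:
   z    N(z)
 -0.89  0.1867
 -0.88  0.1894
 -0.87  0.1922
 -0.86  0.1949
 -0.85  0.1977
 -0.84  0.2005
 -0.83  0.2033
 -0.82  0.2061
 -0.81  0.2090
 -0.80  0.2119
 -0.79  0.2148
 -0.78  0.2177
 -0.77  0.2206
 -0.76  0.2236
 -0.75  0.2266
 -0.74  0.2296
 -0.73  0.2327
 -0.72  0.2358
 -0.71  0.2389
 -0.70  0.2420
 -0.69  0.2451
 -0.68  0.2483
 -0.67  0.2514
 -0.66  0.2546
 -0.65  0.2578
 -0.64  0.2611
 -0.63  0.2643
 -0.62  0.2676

8.78

T = 1;  σ√T = 0.2100
d₁ = [ln(350/320) + (0.069 + ½·0.21²)·1] / (σ√T) = (0.0896 + 0.0911) / 0.2100 = 0.8603 → 0.86
d₂ = 0.8603 − 0.2100 = 0.6503 → 0.65
exp(−rT) = exp(−0.069·1) = 0.9333
P = 320·0.9333·N(-0.65) − 350·N(-0.86) = 320·0.9333·0.2578 − 350·0.1949 = 76.9935 − 68.2150 = 8.7785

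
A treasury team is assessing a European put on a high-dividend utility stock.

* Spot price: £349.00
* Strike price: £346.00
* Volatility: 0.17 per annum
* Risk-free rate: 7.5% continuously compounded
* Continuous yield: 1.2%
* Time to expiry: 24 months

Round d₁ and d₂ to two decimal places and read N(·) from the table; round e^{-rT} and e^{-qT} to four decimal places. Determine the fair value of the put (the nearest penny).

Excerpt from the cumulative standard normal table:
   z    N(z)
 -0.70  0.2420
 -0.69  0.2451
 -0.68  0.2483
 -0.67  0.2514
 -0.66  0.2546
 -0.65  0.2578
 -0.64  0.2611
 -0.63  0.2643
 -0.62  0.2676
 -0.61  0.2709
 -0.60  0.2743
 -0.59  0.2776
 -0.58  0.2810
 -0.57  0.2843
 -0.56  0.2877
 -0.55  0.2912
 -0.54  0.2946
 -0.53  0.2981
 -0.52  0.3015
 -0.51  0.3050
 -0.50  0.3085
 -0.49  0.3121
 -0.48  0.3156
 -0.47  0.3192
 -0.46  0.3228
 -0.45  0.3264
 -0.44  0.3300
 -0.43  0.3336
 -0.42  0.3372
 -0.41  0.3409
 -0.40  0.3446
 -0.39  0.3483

£13.67

σ√T = 0.17·√2 = 0.2404
d₁ = [ln(349/346) + (0.075 − 0.012 + 0.17²/2)·2] / 0.2404 = [0.0086 + 0.1549] / 0.2404 = 0.6802 ≈ 0.68
d₂ = d₁ − σ√T = 0.6802 − 0.2404 = 0.4398 ≈ 0.44
exp(−qT) = exp(−0.012·2) = 0.9763;  exp(−rT) = exp(−0.075·2) = 0.8607
N(−d₂) = N(-0.44) = 0.3300;  N(−d₁) = N(-0.68) = 0.2483
P = 346·0.8607·0.3300 − 349·0.9763·0.2483 = 98.2747 − 84.6029 = 13.6718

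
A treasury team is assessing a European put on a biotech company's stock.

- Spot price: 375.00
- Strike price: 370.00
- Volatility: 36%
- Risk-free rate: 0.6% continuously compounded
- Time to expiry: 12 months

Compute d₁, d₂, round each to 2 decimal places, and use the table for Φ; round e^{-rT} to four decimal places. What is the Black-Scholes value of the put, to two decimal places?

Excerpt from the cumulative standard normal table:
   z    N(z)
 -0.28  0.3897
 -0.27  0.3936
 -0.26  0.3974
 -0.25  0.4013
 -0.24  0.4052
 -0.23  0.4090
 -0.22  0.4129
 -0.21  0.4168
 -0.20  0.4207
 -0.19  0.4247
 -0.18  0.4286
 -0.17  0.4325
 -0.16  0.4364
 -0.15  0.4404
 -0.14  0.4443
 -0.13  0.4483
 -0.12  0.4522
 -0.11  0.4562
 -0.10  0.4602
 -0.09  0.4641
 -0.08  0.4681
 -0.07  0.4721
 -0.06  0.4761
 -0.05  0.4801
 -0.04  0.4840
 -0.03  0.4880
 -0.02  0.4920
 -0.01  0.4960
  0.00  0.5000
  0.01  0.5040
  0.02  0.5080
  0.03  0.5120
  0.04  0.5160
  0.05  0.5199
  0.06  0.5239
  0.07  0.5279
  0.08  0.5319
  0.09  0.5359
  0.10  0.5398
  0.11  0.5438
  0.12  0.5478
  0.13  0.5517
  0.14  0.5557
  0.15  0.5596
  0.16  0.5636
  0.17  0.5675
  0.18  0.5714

σ√T = 0.36·√1 = 0.3600
d₁ = [ln(375/370) + (0.006 + ½·0.36²)·1] / (σ√T) = (0.0134 + 0.0708) / 0.3600 = 0.2340 which rounds to 0.23
d₂ = 0.2340 − 0.3600 = -0.1260 which rounds to -0.13
exp(−rT) = exp(−0.006·1) = 0.9940
P = 370·0.9940·N(0.13) − 375·N(-0.23) = 370·0.9940·0.5517 − 375·0.4090 = 202.9042 − 153.3750 = 49.5292

49.53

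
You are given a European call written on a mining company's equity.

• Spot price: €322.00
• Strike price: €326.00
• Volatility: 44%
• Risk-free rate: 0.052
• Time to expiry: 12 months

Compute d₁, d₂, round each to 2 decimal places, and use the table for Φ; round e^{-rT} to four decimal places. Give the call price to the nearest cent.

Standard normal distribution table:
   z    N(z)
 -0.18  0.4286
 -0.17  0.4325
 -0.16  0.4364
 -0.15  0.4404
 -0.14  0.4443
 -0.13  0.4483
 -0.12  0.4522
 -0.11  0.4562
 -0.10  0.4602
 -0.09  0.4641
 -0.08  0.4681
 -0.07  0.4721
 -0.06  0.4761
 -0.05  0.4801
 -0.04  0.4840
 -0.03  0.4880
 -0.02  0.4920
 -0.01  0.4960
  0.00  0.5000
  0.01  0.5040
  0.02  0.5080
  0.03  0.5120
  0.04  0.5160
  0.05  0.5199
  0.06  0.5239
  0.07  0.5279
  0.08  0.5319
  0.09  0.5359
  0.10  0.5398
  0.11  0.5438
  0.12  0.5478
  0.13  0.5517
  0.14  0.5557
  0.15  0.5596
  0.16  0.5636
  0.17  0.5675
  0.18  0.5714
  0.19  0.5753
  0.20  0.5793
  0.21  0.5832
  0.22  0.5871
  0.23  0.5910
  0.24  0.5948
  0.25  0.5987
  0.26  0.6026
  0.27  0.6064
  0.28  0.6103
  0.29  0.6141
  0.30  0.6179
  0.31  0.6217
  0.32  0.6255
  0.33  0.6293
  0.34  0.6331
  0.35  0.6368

σ√T = 0.44 × 1.0000 = 0.4400
d₁ = [ln(322/326) + (0.052 + 0.44²/2)·1] / 0.4400 = [-0.0123 + 0.1488] / 0.4400 = 0.3101 ≈ 0.31
d₂ = d₁ − σ√T = 0.3101 − 0.4400 = -0.1299 ≈ -0.13
e^(−rT) = e^(−0.052·1) = 0.9493
N(d₁) = N(0.31) = 0.6217;  N(d₂) = N(-0.13) = 0.4483
C = 322·0.6217 − 326·0.9493·0.4483 = 200.1874 − 138.7362 = 61.4512

€61.45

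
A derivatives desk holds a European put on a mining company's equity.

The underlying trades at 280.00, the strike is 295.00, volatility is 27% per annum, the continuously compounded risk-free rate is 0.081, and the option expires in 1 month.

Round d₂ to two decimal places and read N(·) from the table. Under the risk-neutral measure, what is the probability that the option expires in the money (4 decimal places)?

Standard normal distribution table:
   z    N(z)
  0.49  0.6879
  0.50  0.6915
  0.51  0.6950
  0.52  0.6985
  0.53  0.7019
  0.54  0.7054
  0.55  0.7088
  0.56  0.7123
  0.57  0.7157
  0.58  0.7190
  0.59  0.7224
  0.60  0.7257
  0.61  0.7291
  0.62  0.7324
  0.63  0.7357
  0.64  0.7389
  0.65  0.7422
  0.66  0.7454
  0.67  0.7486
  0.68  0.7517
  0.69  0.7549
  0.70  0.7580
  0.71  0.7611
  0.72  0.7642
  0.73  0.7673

σ√T = 0.27·√0.08333 = 0.0779
d₁ = [ln(280/295) + (0.081 + ½·0.27²)·0.08333] / (σ√T) = (-0.0522 + 0.0098) / 0.0779 = -0.5440 which rounds to -0.54
d₂ = -0.5440 − 0.0779 = -0.6219 which rounds to -0.62
Pr(exercise) under Q = N(−d₂) = N(0.62) = 0.7324

0.7324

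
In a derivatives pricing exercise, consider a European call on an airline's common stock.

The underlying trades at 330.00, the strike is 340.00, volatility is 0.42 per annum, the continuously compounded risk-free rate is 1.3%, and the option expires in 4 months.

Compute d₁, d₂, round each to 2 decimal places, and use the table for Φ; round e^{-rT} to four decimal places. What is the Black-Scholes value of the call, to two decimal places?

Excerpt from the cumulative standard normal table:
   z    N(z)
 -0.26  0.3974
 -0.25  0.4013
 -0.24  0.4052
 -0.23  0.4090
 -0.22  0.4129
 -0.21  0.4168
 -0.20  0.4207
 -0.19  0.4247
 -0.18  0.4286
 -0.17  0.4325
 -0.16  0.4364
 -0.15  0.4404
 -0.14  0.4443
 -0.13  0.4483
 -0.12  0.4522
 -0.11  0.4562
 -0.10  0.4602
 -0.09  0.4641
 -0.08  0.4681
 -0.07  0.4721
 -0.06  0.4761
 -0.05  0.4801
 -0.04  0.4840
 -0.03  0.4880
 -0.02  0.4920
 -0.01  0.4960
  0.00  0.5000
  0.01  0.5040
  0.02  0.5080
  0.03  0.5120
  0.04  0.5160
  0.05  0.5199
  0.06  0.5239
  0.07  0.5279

29.18

σ√T = 0.42 × 0.5774 = 0.2425
d₁ = [ln(330/340) + (0.013 + ½·0.42²)·0.3333] / (σ√T) = (-0.0299 + 0.0337) / 0.2425 = 0.0160 ⇒ 0.02
d₂ = 0.0160 − 0.2425 = -0.2265 ⇒ -0.23
exp(−rT) = exp(−0.013·0.3333) = 0.9957
C = 330·N(0.02) − 340·0.9957·N(-0.23) = 330·0.5080 − 340·0.9957·0.4090 = 167.6400 − 138.4620 = 29.1780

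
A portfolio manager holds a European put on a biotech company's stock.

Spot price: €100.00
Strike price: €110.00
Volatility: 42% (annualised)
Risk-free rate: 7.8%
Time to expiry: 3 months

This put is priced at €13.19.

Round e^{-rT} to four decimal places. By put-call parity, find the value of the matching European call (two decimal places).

€5.31

exp(−rT) = exp(−0.078·0.25) = 0.9807
Put-call parity: C − P = S − K·e^(−rT) = 100 − 110·0.9807 = 100 − 107.8770 = -7.8770
C = P + (C − P) = 13.19 + (-7.8770) = 5.3130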